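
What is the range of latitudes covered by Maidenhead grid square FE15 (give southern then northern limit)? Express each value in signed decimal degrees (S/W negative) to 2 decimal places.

-45.00, -44.00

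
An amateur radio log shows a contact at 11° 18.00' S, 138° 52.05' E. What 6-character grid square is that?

Add 180° to longitude and 90° to latitude: 318.8675, 78.7000.
Field (20°×10°, letters A–R): lon ⌊318.8675/20⌋ = 15 → P; lat ⌊78.7000/10⌋ = 7 → H.
Square (2°×1°, digits 0–9): lon ⌊18.8675/2⌋ = 9; lat ⌊8.7000/1⌋ = 8.
Subsquare (5′×2.5′, letters a–x): lon ⌊0.8675/0.0833333⌋ = 10 → k; lat ⌊0.7000/0.0416667⌋ = 16 → q.

PH98kq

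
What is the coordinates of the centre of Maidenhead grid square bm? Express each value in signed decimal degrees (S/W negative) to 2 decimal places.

35.00, -150.00

Field B=1, M=12: +1·20° lon, +12·10° lat → SW at lon -160°, lat 30°.
Cell spans 20° lon × 10° lat. Centre is SW corner plus half of each.
latitude 35.00, longitude -150.00.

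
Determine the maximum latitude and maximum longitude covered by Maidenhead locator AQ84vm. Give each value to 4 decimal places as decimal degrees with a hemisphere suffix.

Field A=0, Q=16: +0·20° lon, +16·10° lat → SW at lon -180°, lat 70°.
Square 8, 4: +8·2° lon, +4·1° lat → SW at lon -164°, lat 74°.
Subsquare v=21, m=12: +21·0.0833333° lon, +12·0.0416667° lat → SW at lon -162.25°, lat 74.5°.
Cell spans 0.0833333° lon × 0.0416667° lat. NE corner is SW corner plus one full cell.
latitude 74.5417° N, longitude 162.1667° W.

74.5417° N, 162.1667° W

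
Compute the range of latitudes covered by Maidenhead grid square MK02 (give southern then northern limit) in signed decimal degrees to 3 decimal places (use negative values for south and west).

12.000, 13.000

Field M=12, K=10: +12·20° lon, +10·10° lat → SW at lon 60°, lat 10°.
Square 0, 2: +0·2° lon, +2·1° lat → SW at lon 60°, lat 12°.
Cell spans 2° lon × 1° lat.
south 12.000, north 13.000.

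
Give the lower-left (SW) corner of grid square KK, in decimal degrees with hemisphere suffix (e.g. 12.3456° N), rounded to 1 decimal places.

10.0° N, 20.0° E

Field K=10, K=10: +10·20° lon, +10·10° lat → SW at lon 20°, lat 10°.
latitude 10.0° N, longitude 20.0° E.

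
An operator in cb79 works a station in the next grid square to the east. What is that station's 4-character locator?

Longitude square 7; +1 → 8.
The latitude characters are unchanged.

CB89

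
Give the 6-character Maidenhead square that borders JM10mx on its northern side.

JM11ma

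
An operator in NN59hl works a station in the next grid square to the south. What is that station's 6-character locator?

NN59hk

Latitude subsquare l = 11; −1 → 10 = k.
The longitude characters are unchanged.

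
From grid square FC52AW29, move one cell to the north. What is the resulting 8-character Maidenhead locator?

FC52ax20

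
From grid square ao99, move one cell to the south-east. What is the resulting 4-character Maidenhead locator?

Longitude square 9; +1 → 10, wraps to 0, carry into field.
Longitude field A = 0; +1 → 1 = B.
Latitude square 9; −1 → 8.

BO08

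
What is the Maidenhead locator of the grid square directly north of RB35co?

RB35cp

Latitude subsquare o = 14; +1 → 15 = p.
The longitude characters are unchanged.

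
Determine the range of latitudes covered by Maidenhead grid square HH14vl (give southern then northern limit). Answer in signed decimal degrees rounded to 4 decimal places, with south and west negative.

-15.5417, -15.5000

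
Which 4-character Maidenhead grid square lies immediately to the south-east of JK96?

KK05

Longitude square 9; +1 → 10, wraps to 0, carry into field.
Longitude field J = 9; +1 → 10 = K.
Latitude square 6; −1 → 5.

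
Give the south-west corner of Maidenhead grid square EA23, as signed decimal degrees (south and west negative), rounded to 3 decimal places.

-87.000, -96.000

Field E=4, A=0: +4·20° lon, +0·10° lat → SW at lon -100°, lat -90°.
Square 2, 3: +2·2° lon, +3·1° lat → SW at lon -96°, lat -87°.
latitude -87.000, longitude -96.000.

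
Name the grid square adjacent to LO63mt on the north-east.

LO63nu

Longitude subsquare m = 12; +1 → 13 = n.
Latitude subsquare t = 19; +1 → 20 = u.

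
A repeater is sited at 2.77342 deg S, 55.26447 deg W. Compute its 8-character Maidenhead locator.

GI27if84

Offset from 180°W / 90°S: lon 124.73553°, lat 87.22658°.
Field (20°×10°, letters A–R): lon ⌊124.73553/20⌋ = 6 → G; lat ⌊87.22658/10⌋ = 8 → I.
Square (2°×1°, digits 0–9): lon ⌊4.73553/2⌋ = 2; lat ⌊7.22658/1⌋ = 7.
Subsquare (5′×2.5′, letters a–x): lon ⌊0.73553/0.0833333⌋ = 8 → i; lat ⌊0.22658/0.0416667⌋ = 5 → f.
Extended square (30″×15″, digits 0–9): lon ⌊0.06886/0.00833333⌋ = 8; lat ⌊0.01825/0.00416667⌋ = 4.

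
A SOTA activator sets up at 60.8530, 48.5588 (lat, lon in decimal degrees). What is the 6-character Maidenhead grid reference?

LP40gu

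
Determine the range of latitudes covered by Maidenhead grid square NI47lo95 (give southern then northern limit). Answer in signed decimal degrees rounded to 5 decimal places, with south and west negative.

-2.39583, -2.39167

Field N=13, I=8: +13·20° lon, +8·10° lat → SW at lon 80°, lat -10°.
Square 4, 7: +4·2° lon, +7·1° lat → SW at lon 88°, lat -3°.
Subsquare l=11, o=14: +11·0.0833333° lon, +14·0.0416667° lat → SW at lon 88.9167°, lat -2.41667°.
Extended square 9, 5: +9·0.00833333° lon, +5·0.00416667° lat → SW at lon 88.9917°, lat -2.39583°.
Cell spans 0.00833333° lon × 0.00416667° lat.
south -2.39583, north -2.39167.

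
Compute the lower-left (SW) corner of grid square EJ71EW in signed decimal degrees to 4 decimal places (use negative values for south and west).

1.9167, -85.6667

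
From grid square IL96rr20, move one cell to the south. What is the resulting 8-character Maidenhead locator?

Latitude extended square 0; −1 → -1, wraps to 9, carry into subsquare.
Latitude subsquare r = 17; −1 → 16 = q.
The longitude characters are unchanged.

IL96rq29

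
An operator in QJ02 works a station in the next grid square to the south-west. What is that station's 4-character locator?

PJ91

Longitude square 0; −1 → -1, wraps to 9, carry into field.
Longitude field Q = 16; −1 → 15 = P.
Latitude square 2; −1 → 1.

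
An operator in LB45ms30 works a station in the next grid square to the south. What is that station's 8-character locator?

LB45mr39

Latitude extended square 0; −1 → -1, wraps to 9, carry into subsquare.
Latitude subsquare s = 18; −1 → 17 = r.
The longitude characters are unchanged.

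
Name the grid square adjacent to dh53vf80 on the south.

DH53ve89

Latitude extended square 0; −1 → -1, wraps to 9, carry into subsquare.
Latitude subsquare f = 5; −1 → 4 = e.
The longitude characters are unchanged.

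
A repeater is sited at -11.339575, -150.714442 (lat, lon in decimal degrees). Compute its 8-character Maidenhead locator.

BH48pp48

Add 180° to longitude and 90° to latitude: 29.28556, 78.66043.
Field: lon ⌊29.28556/20⌋ = 1 → B; lat ⌊78.66043/10⌋ = 7 → H.
Square: lon ⌊9.28556/2⌋ = 4; lat ⌊8.66043/1⌋ = 8.
Subsquare: lon ⌊1.28556/0.0833333⌋ = 15 → p; lat ⌊0.66043/0.0416667⌋ = 15 → p.
Extended square: lon ⌊0.03556/0.00833333⌋ = 4; lat ⌊0.03543/0.00416667⌋ = 8.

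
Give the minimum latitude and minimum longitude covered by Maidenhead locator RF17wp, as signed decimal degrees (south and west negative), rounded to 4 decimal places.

-32.3750, 163.8333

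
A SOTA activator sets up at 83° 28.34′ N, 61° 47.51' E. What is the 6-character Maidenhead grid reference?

Shift to the Maidenhead origin (180°W, 90°S): lon 241.7918, lat 173.4723.
Field (20°×10°, letters A–R): 241.7918/20 → 12 → M, 173.4723/10 → 17 → R; chars MR.
Square (2°×1°, digits 0–9): 1.7918/2 → 0, 3.4723/1 → 3; chars 03.
Subsquare (5′×2.5′, letters a–x): 1.7918/0.0833333 → 21 → v, 0.4723/0.0416667 → 11 → l; chars vl.

MR03vl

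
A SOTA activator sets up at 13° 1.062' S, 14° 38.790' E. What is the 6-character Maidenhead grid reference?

Add 180° to longitude and 90° to latitude: 194.6465, 76.9823.
Field: 194.6465/20 → 9 → J, 76.9823/10 → 7 → H; chars JH.
Square: 14.6465/2 → 7, 6.9823/1 → 6; chars 76.
Subsquare: 0.6465/0.0833333 → 7 → h, 0.9823/0.0416667 → 23 → x; chars hx.

JH76hx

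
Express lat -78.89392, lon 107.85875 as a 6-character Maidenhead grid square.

Offset from 180°W / 90°S: lon 287.8587°, lat 11.1061°.
Field: lon ⌊287.8587/20⌋ = 14 → O; lat ⌊11.1061/10⌋ = 1 → B.
Square: lon ⌊7.8587/2⌋ = 3; lat ⌊1.1061/1⌋ = 1.
Subsquare: lon ⌊1.8587/0.0833333⌋ = 22 → w; lat ⌊0.1061/0.0416667⌋ = 2 → c.

OB31wc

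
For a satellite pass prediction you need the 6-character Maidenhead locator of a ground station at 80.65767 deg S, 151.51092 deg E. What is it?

QA59si

Shift to the Maidenhead origin (180°W, 90°S): lon 331.5109, lat 9.3423.
Field (20°×10°, letters A–R): 331.5109/20 → 16 → Q, 9.3423/10 → 0 → A; chars QA.
Square (2°×1°, digits 0–9): 11.5109/2 → 5, 9.3423/1 → 9; chars 59.
Subsquare (5′×2.5′, letters a–x): 1.5109/0.0833333 → 18 → s, 0.3423/0.0416667 → 8 → i; chars si.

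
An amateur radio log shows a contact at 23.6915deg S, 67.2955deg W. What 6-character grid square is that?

FG66ih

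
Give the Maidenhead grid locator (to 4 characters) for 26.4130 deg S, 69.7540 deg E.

Shift to the Maidenhead origin (180°W, 90°S): lon 249.75, lat 63.59.
Field: 249.75/20 → 12 → M, 63.59/10 → 6 → G; chars MG.
Square: 9.75/2 → 4, 3.59/1 → 3; chars 43.

MG43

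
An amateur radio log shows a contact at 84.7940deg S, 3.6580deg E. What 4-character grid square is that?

Add 180° to longitude and 90° to latitude: 183.66, 5.21.
Field: lon ⌊183.66/20⌋ = 9 → J; lat ⌊5.21/10⌋ = 0 → A.
Square: lon ⌊3.66/2⌋ = 1; lat ⌊5.21/1⌋ = 5.

JA15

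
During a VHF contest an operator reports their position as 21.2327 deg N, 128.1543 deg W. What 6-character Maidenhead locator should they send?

CL51wf

Add 180° to longitude and 90° to latitude: 51.8457, 111.2327.
Field: lon ⌊51.8457/20⌋ = 2 → C; lat ⌊111.2327/10⌋ = 11 → L.
Square: lon ⌊11.8457/2⌋ = 5; lat ⌊1.2327/1⌋ = 1.
Subsquare: lon ⌊1.8457/0.0833333⌋ = 22 → w; lat ⌊0.2327/0.0416667⌋ = 5 → f.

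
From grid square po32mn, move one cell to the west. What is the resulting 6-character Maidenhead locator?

Longitude subsquare m = 12; −1 → 11 = l.
The latitude characters are unchanged.

PO32ln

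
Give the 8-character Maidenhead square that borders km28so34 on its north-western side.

Longitude extended square 3; −1 → 2.
Latitude extended square 4; +1 → 5.

KM28so25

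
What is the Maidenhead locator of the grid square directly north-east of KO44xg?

KO54ah

Longitude subsquare x = 23; +1 → 24, wraps to 0 = a, carry into square.
Longitude square 4; +1 → 5.
Latitude subsquare g = 6; +1 → 7 = h.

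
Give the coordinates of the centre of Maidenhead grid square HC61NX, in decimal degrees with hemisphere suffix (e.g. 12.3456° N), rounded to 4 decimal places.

68.0208° S, 26.8750° W

Field H=7, C=2: +7·20° lon, +2·10° lat → SW at lon -40°, lat -70°.
Square 6, 1: +6·2° lon, +1·1° lat → SW at lon -28°, lat -69°.
Subsquare n=13, x=23: +13·0.0833333° lon, +23·0.0416667° lat → SW at lon -26.9167°, lat -68.0417°.
Cell spans 0.0833333° lon × 0.0416667° lat. Centre is SW corner plus half of each.
latitude 68.0208° S, longitude 26.8750° W.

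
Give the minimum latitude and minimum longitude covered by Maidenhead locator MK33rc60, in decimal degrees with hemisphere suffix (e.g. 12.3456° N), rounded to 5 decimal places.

Field M=12, K=10: +12·20° lon, +10·10° lat → SW at lon 60°, lat 10°.
Square 3, 3: +3·2° lon, +3·1° lat → SW at lon 66°, lat 13°.
Subsquare r=17, c=2: +17·0.0833333° lon, +2·0.0416667° lat → SW at lon 67.4167°, lat 13.0833°.
Extended square 6, 0: +6·0.00833333° lon, +0·0.00416667° lat → SW at lon 67.4667°, lat 13.0833°.
latitude 13.08333° N, longitude 67.46667° E.

13.08333° N, 67.46667° E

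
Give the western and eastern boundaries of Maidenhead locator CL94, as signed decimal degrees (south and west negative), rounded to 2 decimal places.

-122.00, -120.00

Field C=2, L=11: +2·20° lon, +11·10° lat → SW at lon -140°, lat 20°.
Square 9, 4: +9·2° lon, +4·1° lat → SW at lon -122°, lat 24°.
Cell spans 2° lon × 1° lat.
west -122.00, east -120.00.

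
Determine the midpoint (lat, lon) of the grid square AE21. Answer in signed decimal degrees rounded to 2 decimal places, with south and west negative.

Field A=0, E=4: +0·20° lon, +4·10° lat → SW at lon -180°, lat -50°.
Square 2, 1: +2·2° lon, +1·1° lat → SW at lon -176°, lat -49°.
Cell spans 2° lon × 1° lat. Centre is SW corner plus half of each.
latitude -48.50, longitude -175.00.

-48.50, -175.00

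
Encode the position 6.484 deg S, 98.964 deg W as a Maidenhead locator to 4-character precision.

Offset from 180°W / 90°S: lon 81.04°, lat 83.52°.
Field: lon ⌊81.04/20⌋ = 4 → E; lat ⌊83.52/10⌋ = 8 → I.
Square: lon ⌊1.04/2⌋ = 0; lat ⌊3.52/1⌋ = 3.

EI03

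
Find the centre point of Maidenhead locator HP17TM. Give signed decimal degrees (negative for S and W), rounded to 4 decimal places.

67.5208, -36.3750

Field H=7, P=15: +7·20° lon, +15·10° lat → SW at lon -40°, lat 60°.
Square 1, 7: +1·2° lon, +7·1° lat → SW at lon -38°, lat 67°.
Subsquare t=19, m=12: +19·0.0833333° lon, +12·0.0416667° lat → SW at lon -36.4167°, lat 67.5°.
Cell spans 0.0833333° lon × 0.0416667° lat. Centre is SW corner plus half of each.
latitude 67.5208, longitude -36.3750.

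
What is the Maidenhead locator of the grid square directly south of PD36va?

PD35vx

Latitude subsquare a = 0; −1 → -1, wraps to 23 = x, carry into square.
Latitude square 6; −1 → 5.
The longitude characters are unchanged.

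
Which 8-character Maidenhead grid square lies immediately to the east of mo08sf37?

MO08sf47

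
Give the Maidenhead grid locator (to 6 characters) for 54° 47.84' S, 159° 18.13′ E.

Offset from 180°W / 90°S: lon 339.3022°, lat 35.2027°.
Field (20°×10°, letters A–R): lon ⌊339.3022/20⌋ = 16 → Q; lat ⌊35.2027/10⌋ = 3 → D.
Square (2°×1°, digits 0–9): lon ⌊19.3022/2⌋ = 9; lat ⌊5.2027/1⌋ = 5.
Subsquare (5′×2.5′, letters a–x): lon ⌊1.3022/0.0833333⌋ = 15 → p; lat ⌊0.2027/0.0416667⌋ = 4 → e.

QD95pe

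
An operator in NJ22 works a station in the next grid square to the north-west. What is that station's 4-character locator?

Longitude square 2; −1 → 1.
Latitude square 2; +1 → 3.

NJ13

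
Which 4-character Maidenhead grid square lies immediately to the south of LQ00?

Latitude square 0; −1 → -1, wraps to 9, carry into field.
Latitude field Q = 16; −1 → 15 = P.
The longitude characters are unchanged.

LP09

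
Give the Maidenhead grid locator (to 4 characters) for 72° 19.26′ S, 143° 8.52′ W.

BB87

Shift to the Maidenhead origin (180°W, 90°S): lon 36.86, lat 17.68.
Field: 36.86/20 → 1 → B, 17.68/10 → 1 → B; chars BB.
Square: 16.86/2 → 8, 7.68/1 → 7; chars 87.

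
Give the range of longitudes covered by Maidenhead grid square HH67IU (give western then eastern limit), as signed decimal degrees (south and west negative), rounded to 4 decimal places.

-27.3333, -27.2500

Field H=7, H=7: +7·20° lon, +7·10° lat → SW at lon -40°, lat -20°.
Square 6, 7: +6·2° lon, +7·1° lat → SW at lon -28°, lat -13°.
Subsquare i=8, u=20: +8·0.0833333° lon, +20·0.0416667° lat → SW at lon -27.3333°, lat -12.1667°.
Cell spans 0.0833333° lon × 0.0416667° lat.
west -27.3333, east -27.2500.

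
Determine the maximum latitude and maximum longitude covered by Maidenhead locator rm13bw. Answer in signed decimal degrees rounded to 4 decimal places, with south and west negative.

33.9583, 162.1667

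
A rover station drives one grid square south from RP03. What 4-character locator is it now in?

Latitude square 3; −1 → 2.
The longitude characters are unchanged.

RP02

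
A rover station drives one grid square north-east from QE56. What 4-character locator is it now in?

Longitude square 5; +1 → 6.
Latitude square 6; +1 → 7.

QE67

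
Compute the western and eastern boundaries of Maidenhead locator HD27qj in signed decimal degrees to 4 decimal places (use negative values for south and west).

Field H=7, D=3: +7·20° lon, +3·10° lat → SW at lon -40°, lat -60°.
Square 2, 7: +2·2° lon, +7·1° lat → SW at lon -36°, lat -53°.
Subsquare q=16, j=9: +16·0.0833333° lon, +9·0.0416667° lat → SW at lon -34.6667°, lat -52.625°.
Cell spans 0.0833333° lon × 0.0416667° lat.
west -34.6667, east -34.5833.

-34.6667, -34.5833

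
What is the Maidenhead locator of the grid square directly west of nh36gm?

NH36fm

Longitude subsquare g = 6; −1 → 5 = f.
The latitude characters are unchanged.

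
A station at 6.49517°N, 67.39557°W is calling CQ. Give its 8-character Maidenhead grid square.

Add 180° to longitude and 90° to latitude: 112.60443, 96.49517.
Field: 112.60443/20 → 5 → F, 96.49517/10 → 9 → J; chars FJ.
Square: 12.60443/2 → 6, 6.49517/1 → 6; chars 66.
Subsquare: 0.60443/0.0833333 → 7 → h, 0.49517/0.0416667 → 11 → l; chars hl.
Extended square: 0.02110/0.00833333 → 2, 0.03684/0.00416667 → 8; chars 28.

FJ66hl28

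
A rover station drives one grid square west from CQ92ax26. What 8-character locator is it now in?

Longitude extended square 2; −1 → 1.
The latitude characters are unchanged.

CQ92ax16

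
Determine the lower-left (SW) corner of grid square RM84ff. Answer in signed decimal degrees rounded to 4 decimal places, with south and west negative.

Field R=17, M=12: +17·20° lon, +12·10° lat → SW at lon 160°, lat 30°.
Square 8, 4: +8·2° lon, +4·1° lat → SW at lon 176°, lat 34°.
Subsquare f=5, f=5: +5·0.0833333° lon, +5·0.0416667° lat → SW at lon 176.417°, lat 34.2083°.
latitude 34.2083, longitude 176.4167.

34.2083, 176.4167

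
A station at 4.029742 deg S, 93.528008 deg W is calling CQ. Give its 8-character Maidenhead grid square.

EI35fx62

Offset from 180°W / 90°S: lon 86.47199°, lat 85.97026°.
Field: 86.47199/20 → 4 → E, 85.97026/10 → 8 → I; chars EI.
Square: 6.47199/2 → 3, 5.97026/1 → 5; chars 35.
Subsquare: 0.47199/0.0833333 → 5 → f, 0.97026/0.0416667 → 23 → x; chars fx.
Extended square: 0.05533/0.00833333 → 6, 0.01192/0.00416667 → 2; chars 62.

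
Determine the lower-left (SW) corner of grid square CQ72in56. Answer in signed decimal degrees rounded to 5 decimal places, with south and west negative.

Field C=2, Q=16: +2·20° lon, +16·10° lat → SW at lon -140°, lat 70°.
Square 7, 2: +7·2° lon, +2·1° lat → SW at lon -126°, lat 72°.
Subsquare i=8, n=13: +8·0.0833333° lon, +13·0.0416667° lat → SW at lon -125.333°, lat 72.5417°.
Extended square 5, 6: +5·0.00833333° lon, +6·0.00416667° lat → SW at lon -125.292°, lat 72.5667°.
latitude 72.56667, longitude -125.29167.

72.56667, -125.29167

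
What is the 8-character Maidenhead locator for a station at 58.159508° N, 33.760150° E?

Offset from 180°W / 90°S: lon 213.76015°, lat 148.15951°.
Field (20°×10°, letters A–R): 213.76015/20 → 10 → K, 148.15951/10 → 14 → O; chars KO.
Square (2°×1°, digits 0–9): 13.76015/2 → 6, 8.15951/1 → 8; chars 68.
Subsquare (5′×2.5′, letters a–x): 1.76015/0.0833333 → 21 → v, 0.15951/0.0416667 → 3 → d; chars vd.
Extended square (30″×15″, digits 0–9): 0.01015/0.00833333 → 1, 0.03451/0.00416667 → 8; chars 18.

KO68vd18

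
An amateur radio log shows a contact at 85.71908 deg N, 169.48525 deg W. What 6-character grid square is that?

AR55gr

Offset from 180°W / 90°S: lon 10.5147°, lat 175.7191°.
Field (20°×10°, letters A–R): 10.5147/20 → 0 → A, 175.7191/10 → 17 → R; chars AR.
Square (2°×1°, digits 0–9): 10.5147/2 → 5, 5.7191/1 → 5; chars 55.
Subsquare (5′×2.5′, letters a–x): 0.5147/0.0833333 → 6 → g, 0.7191/0.0416667 → 17 → r; chars gr.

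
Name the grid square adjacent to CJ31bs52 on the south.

CJ31bs51

Latitude extended square 2; −1 → 1.
The longitude characters are unchanged.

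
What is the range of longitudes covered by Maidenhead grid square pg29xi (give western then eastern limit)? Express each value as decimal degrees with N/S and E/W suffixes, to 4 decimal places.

125.9167° E, 126.0000° E

Field P=15, G=6: +15·20° lon, +6·10° lat → SW at lon 120°, lat -30°.
Square 2, 9: +2·2° lon, +9·1° lat → SW at lon 124°, lat -21°.
Subsquare x=23, i=8: +23·0.0833333° lon, +8·0.0416667° lat → SW at lon 125.917°, lat -20.6667°.
Cell spans 0.0833333° lon × 0.0416667° lat.
west 125.9167° E, east 126.0000° E.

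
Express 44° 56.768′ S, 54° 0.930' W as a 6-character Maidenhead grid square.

Add 180° to longitude and 90° to latitude: 125.9845, 45.0539.
Field: 125.9845/20 → 6 → G, 45.0539/10 → 4 → E; chars GE.
Square: 5.9845/2 → 2, 5.0539/1 → 5; chars 25.
Subsquare: 1.9845/0.0833333 → 23 → x, 0.0539/0.0416667 → 1 → b; chars xb.

GE25xb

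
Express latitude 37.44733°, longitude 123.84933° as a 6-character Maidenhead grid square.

PM17wk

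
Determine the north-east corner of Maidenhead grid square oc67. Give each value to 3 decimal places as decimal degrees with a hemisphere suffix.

62.000° S, 114.000° E

Field O=14, C=2: +14·20° lon, +2·10° lat → SW at lon 100°, lat -70°.
Square 6, 7: +6·2° lon, +7·1° lat → SW at lon 112°, lat -63°.
Cell spans 2° lon × 1° lat. NE corner is SW corner plus one full cell.
latitude 62.000° S, longitude 114.000° E.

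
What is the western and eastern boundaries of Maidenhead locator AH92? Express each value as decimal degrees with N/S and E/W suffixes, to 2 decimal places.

162.00° W, 160.00° W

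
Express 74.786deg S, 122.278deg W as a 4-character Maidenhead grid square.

Add 180° to longitude and 90° to latitude: 57.72, 15.21.
Field: 57.72/20 → 2 → C, 15.21/10 → 1 → B; chars CB.
Square: 17.72/2 → 8, 5.21/1 → 5; chars 85.

CB85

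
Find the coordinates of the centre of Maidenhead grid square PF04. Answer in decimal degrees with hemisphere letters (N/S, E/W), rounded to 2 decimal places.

35.50° S, 121.00° E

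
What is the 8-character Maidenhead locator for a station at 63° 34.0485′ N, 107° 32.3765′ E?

Shift to the Maidenhead origin (180°W, 90°S): lon 287.53961, lat 153.56748.
Field: lon ⌊287.53961/20⌋ = 14 → O; lat ⌊153.56748/10⌋ = 15 → P.
Square: lon ⌊7.53961/2⌋ = 3; lat ⌊3.56748/1⌋ = 3.
Subsquare: lon ⌊1.53961/0.0833333⌋ = 18 → s; lat ⌊0.56748/0.0416667⌋ = 13 → n.
Extended square: lon ⌊0.03961/0.00833333⌋ = 4; lat ⌊0.02581/0.00416667⌋ = 6.

OP33sn46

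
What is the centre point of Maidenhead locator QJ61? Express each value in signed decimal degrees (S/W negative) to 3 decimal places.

1.500, 153.000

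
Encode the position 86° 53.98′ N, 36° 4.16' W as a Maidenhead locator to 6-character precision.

HR16xv

Shift to the Maidenhead origin (180°W, 90°S): lon 143.9307, lat 176.8997.
Field: 143.9307/20 → 7 → H, 176.8997/10 → 17 → R; chars HR.
Square: 3.9307/2 → 1, 6.8997/1 → 6; chars 16.
Subsquare: 1.9307/0.0833333 → 23 → x, 0.8997/0.0416667 → 21 → v; chars xv.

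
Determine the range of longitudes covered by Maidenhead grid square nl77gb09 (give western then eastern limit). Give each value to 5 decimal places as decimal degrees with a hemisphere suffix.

94.50000° E, 94.50833° E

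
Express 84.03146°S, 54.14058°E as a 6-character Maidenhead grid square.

Offset from 180°W / 90°S: lon 234.1406°, lat 5.9685°.
Field: 234.1406/20 → 11 → L, 5.9685/10 → 0 → A; chars LA.
Square: 14.1406/2 → 7, 5.9685/1 → 5; chars 75.
Subsquare: 0.1406/0.0833333 → 1 → b, 0.9685/0.0416667 → 23 → x; chars bx.

LA75bx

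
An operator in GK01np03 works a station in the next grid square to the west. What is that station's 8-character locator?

GK01mp93

Longitude extended square 0; −1 → -1, wraps to 9, carry into subsquare.
Longitude subsquare n = 13; −1 → 12 = m.
The latitude characters are unchanged.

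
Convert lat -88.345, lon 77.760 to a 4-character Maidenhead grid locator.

MA81

Add 180° to longitude and 90° to latitude: 257.76, 1.66.
Field (20°×10°, letters A–R): 257.76/20 → 12 → M, 1.66/10 → 0 → A; chars MA.
Square (2°×1°, digits 0–9): 17.76/2 → 8, 1.66/1 → 1; chars 81.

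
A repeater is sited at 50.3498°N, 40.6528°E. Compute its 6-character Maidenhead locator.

LO00hi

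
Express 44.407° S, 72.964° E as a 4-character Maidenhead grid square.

Shift to the Maidenhead origin (180°W, 90°S): lon 252.96, lat 45.59.
Field (20°×10°, letters A–R): lon ⌊252.96/20⌋ = 12 → M; lat ⌊45.59/10⌋ = 4 → E.
Square (2°×1°, digits 0–9): lon ⌊12.96/2⌋ = 6; lat ⌊5.59/1⌋ = 5.

ME65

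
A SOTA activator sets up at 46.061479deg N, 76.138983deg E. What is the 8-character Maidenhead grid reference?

Add 180° to longitude and 90° to latitude: 256.13898, 136.06148.
Field: 256.13898/20 → 12 → M, 136.06148/10 → 13 → N; chars MN.
Square: 16.13898/2 → 8, 6.06148/1 → 6; chars 86.
Subsquare: 0.13898/0.0833333 → 1 → b, 0.06148/0.0416667 → 1 → b; chars bb.
Extended square: 0.05565/0.00833333 → 6, 0.01981/0.00416667 → 4; chars 64.

MN86bb64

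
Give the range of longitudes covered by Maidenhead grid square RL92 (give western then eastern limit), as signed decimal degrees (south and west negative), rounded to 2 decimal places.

178.00, 180.00

Field R=17, L=11: +17·20° lon, +11·10° lat → SW at lon 160°, lat 20°.
Square 9, 2: +9·2° lon, +2·1° lat → SW at lon 178°, lat 22°.
Cell spans 2° lon × 1° lat.
west 178.00, east 180.00.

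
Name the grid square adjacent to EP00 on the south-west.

DO99

Longitude square 0; −1 → -1, wraps to 9, carry into field.
Longitude field E = 4; −1 → 3 = D.
Latitude square 0; −1 → -1, wraps to 9, carry into field.
Latitude field P = 15; −1 → 14 = O.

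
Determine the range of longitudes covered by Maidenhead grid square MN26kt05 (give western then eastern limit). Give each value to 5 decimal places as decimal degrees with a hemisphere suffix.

64.83333° E, 64.84167° E

Field M=12, N=13: +12·20° lon, +13·10° lat → SW at lon 60°, lat 40°.
Square 2, 6: +2·2° lon, +6·1° lat → SW at lon 64°, lat 46°.
Subsquare k=10, t=19: +10·0.0833333° lon, +19·0.0416667° lat → SW at lon 64.8333°, lat 46.7917°.
Extended square 0, 5: +0·0.00833333° lon, +5·0.00416667° lat → SW at lon 64.8333°, lat 46.8125°.
Cell spans 0.00833333° lon × 0.00416667° lat.
west 64.83333° E, east 64.84167° E.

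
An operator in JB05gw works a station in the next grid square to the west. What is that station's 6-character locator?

JB05fw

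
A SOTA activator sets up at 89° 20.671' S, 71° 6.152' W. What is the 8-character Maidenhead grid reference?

Shift to the Maidenhead origin (180°W, 90°S): lon 108.89747, lat 0.65548.
Field: lon ⌊108.89747/20⌋ = 5 → F; lat ⌊0.65548/10⌋ = 0 → A.
Square: lon ⌊8.89747/2⌋ = 4; lat ⌊0.65548/1⌋ = 0.
Subsquare: lon ⌊0.89747/0.0833333⌋ = 10 → k; lat ⌊0.65548/0.0416667⌋ = 15 → p.
Extended square: lon ⌊0.06413/0.00833333⌋ = 7; lat ⌊0.03048/0.00416667⌋ = 7.

FA40kp77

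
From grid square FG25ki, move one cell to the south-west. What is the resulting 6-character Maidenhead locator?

Longitude subsquare k = 10; −1 → 9 = j.
Latitude subsquare i = 8; −1 → 7 = h.

FG25jh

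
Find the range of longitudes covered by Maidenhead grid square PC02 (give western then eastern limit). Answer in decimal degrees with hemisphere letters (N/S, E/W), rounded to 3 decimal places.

Field P=15, C=2: +15·20° lon, +2·10° lat → SW at lon 120°, lat -70°.
Square 0, 2: +0·2° lon, +2·1° lat → SW at lon 120°, lat -68°.
Cell spans 2° lon × 1° lat.
west 120.000° E, east 122.000° E.

120.000° E, 122.000° E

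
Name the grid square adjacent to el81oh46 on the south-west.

EL81oh35

Longitude extended square 4; −1 → 3.
Latitude extended square 6; −1 → 5.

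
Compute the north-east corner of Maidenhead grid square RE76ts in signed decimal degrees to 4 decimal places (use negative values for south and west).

-43.2083, 175.6667

Field R=17, E=4: +17·20° lon, +4·10° lat → SW at lon 160°, lat -50°.
Square 7, 6: +7·2° lon, +6·1° lat → SW at lon 174°, lat -44°.
Subsquare t=19, s=18: +19·0.0833333° lon, +18·0.0416667° lat → SW at lon 175.583°, lat -43.25°.
Cell spans 0.0833333° lon × 0.0416667° lat. NE corner is SW corner plus one full cell.
latitude -43.2083, longitude 175.6667.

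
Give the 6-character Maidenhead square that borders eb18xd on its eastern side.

Longitude subsquare x = 23; +1 → 24, wraps to 0 = a, carry into square.
Longitude square 1; +1 → 2.
The latitude characters are unchanged.

EB28ad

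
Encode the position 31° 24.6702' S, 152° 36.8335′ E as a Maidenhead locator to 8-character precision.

Add 180° to longitude and 90° to latitude: 332.61389, 58.58883.
Field (20°×10°, letters A–R): lon ⌊332.61389/20⌋ = 16 → Q; lat ⌊58.58883/10⌋ = 5 → F.
Square (2°×1°, digits 0–9): lon ⌊12.61389/2⌋ = 6; lat ⌊8.58883/1⌋ = 8.
Subsquare (5′×2.5′, letters a–x): lon ⌊0.61389/0.0833333⌋ = 7 → h; lat ⌊0.58883/0.0416667⌋ = 14 → o.
Extended square (30″×15″, digits 0–9): lon ⌊0.03056/0.00833333⌋ = 3; lat ⌊0.00550/0.00416667⌋ = 1.

QF68ho31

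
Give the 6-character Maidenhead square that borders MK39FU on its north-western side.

Longitude subsquare f = 5; −1 → 4 = e.
Latitude subsquare u = 20; +1 → 21 = v.

MK39ev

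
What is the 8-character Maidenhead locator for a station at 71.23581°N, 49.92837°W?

GQ51af86

Offset from 180°W / 90°S: lon 130.07163°, lat 161.23581°.
Field: lon ⌊130.07163/20⌋ = 6 → G; lat ⌊161.23581/10⌋ = 16 → Q.
Square: lon ⌊10.07163/2⌋ = 5; lat ⌊1.23581/1⌋ = 1.
Subsquare: lon ⌊0.07163/0.0833333⌋ = 0 → a; lat ⌊0.23581/0.0416667⌋ = 5 → f.
Extended square: lon ⌊0.07163/0.00833333⌋ = 8; lat ⌊0.02748/0.00416667⌋ = 6.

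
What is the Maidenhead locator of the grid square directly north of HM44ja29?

HM44jb20

Latitude extended square 9; +1 → 10, wraps to 0, carry into subsquare.
Latitude subsquare a = 0; +1 → 1 = b.
The longitude characters are unchanged.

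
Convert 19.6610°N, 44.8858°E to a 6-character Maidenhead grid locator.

LK29kp

Offset from 180°W / 90°S: lon 224.8858°, lat 109.6610°.
Field (20°×10°, letters A–R): 224.8858/20 → 11 → L, 109.6610/10 → 10 → K; chars LK.
Square (2°×1°, digits 0–9): 4.8858/2 → 2, 9.6610/1 → 9; chars 29.
Subsquare (5′×2.5′, letters a–x): 0.8858/0.0833333 → 10 → k, 0.6610/0.0416667 → 15 → p; chars kp.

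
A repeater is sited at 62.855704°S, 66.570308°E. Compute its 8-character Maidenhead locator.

Add 180° to longitude and 90° to latitude: 246.57031, 27.14430.
Field: 246.57031/20 → 12 → M, 27.14430/10 → 2 → C; chars MC.
Square: 6.57031/2 → 3, 7.14430/1 → 7; chars 37.
Subsquare: 0.57031/0.0833333 → 6 → g, 0.14430/0.0416667 → 3 → d; chars gd.
Extended square: 0.07031/0.00833333 → 8, 0.01930/0.00416667 → 4; chars 84.

MC37gd84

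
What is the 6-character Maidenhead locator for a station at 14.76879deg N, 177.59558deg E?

RK84ts

Shift to the Maidenhead origin (180°W, 90°S): lon 357.5956, lat 104.7688.
Field: lon ⌊357.5956/20⌋ = 17 → R; lat ⌊104.7688/10⌋ = 10 → K.
Square: lon ⌊17.5956/2⌋ = 8; lat ⌊4.7688/1⌋ = 4.
Subsquare: lon ⌊1.5956/0.0833333⌋ = 19 → t; lat ⌊0.7688/0.0416667⌋ = 18 → s.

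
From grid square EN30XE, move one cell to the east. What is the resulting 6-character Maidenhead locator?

Longitude subsquare x = 23; +1 → 24, wraps to 0 = a, carry into square.
Longitude square 3; +1 → 4.
The latitude characters are unchanged.

EN40ae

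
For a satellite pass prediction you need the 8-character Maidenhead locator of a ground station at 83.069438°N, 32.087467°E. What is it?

KR63bb06

Add 180° to longitude and 90° to latitude: 212.08747, 173.06944.
Field (20°×10°, letters A–R): lon ⌊212.08747/20⌋ = 10 → K; lat ⌊173.06944/10⌋ = 17 → R.
Square (2°×1°, digits 0–9): lon ⌊12.08747/2⌋ = 6; lat ⌊3.06944/1⌋ = 3.
Subsquare (5′×2.5′, letters a–x): lon ⌊0.08747/0.0833333⌋ = 1 → b; lat ⌊0.06944/0.0416667⌋ = 1 → b.
Extended square (30″×15″, digits 0–9): lon ⌊0.00413/0.00833333⌋ = 0; lat ⌊0.02777/0.00416667⌋ = 6.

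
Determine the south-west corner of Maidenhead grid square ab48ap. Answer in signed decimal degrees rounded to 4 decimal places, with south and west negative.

-71.3750, -172.0000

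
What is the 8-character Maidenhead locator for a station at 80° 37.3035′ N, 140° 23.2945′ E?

Offset from 180°W / 90°S: lon 320.38824°, lat 170.62172°.
Field: 320.38824/20 → 16 → Q, 170.62172/10 → 17 → R; chars QR.
Square: 0.38824/2 → 0, 0.62172/1 → 0; chars 00.
Subsquare: 0.38824/0.0833333 → 4 → e, 0.62172/0.0416667 → 14 → o; chars eo.
Extended square: 0.05491/0.00833333 → 6, 0.03839/0.00416667 → 9; chars 69.

QR00eo69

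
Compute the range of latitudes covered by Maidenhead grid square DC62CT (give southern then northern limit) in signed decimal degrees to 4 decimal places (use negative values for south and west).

Field D=3, C=2: +3·20° lon, +2·10° lat → SW at lon -120°, lat -70°.
Square 6, 2: +6·2° lon, +2·1° lat → SW at lon -108°, lat -68°.
Subsquare c=2, t=19: +2·0.0833333° lon, +19·0.0416667° lat → SW at lon -107.833°, lat -67.2083°.
Cell spans 0.0833333° lon × 0.0416667° lat.
south -67.2083, north -67.1667.

-67.2083, -67.1667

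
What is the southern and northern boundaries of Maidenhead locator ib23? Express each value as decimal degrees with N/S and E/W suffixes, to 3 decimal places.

77.000° S, 76.000° S

Field I=8, B=1: +8·20° lon, +1·10° lat → SW at lon -20°, lat -80°.
Square 2, 3: +2·2° lon, +3·1° lat → SW at lon -16°, lat -77°.
Cell spans 2° lon × 1° lat.
south 77.000° S, north 76.000° S.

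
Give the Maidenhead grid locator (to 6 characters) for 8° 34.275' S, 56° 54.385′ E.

Shift to the Maidenhead origin (180°W, 90°S): lon 236.9064, lat 81.4288.
Field (20°×10°, letters A–R): 236.9064/20 → 11 → L, 81.4288/10 → 8 → I; chars LI.
Square (2°×1°, digits 0–9): 16.9064/2 → 8, 1.4288/1 → 1; chars 81.
Subsquare (5′×2.5′, letters a–x): 0.9064/0.0833333 → 10 → k, 0.4288/0.0416667 → 10 → k; chars kk.

LI81kk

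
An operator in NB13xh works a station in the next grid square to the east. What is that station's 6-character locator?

Longitude subsquare x = 23; +1 → 24, wraps to 0 = a, carry into square.
Longitude square 1; +1 → 2.
The latitude characters are unchanged.

NB23ah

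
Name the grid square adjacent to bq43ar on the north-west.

BQ33xs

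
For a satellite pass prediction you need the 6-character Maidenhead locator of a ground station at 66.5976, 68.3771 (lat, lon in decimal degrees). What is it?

MP46eo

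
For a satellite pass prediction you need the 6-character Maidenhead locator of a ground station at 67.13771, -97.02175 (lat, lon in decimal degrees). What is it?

EP17ld

Add 180° to longitude and 90° to latitude: 82.9783, 157.1377.
Field: 82.9783/20 → 4 → E, 157.1377/10 → 15 → P; chars EP.
Square: 2.9783/2 → 1, 7.1377/1 → 7; chars 17.
Subsquare: 0.9783/0.0833333 → 11 → l, 0.1377/0.0416667 → 3 → d; chars ld.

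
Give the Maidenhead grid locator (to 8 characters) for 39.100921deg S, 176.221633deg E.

RF80cv65

Offset from 180°W / 90°S: lon 356.22163°, lat 50.89908°.
Field: 356.22163/20 → 17 → R, 50.89908/10 → 5 → F; chars RF.
Square: 16.22163/2 → 8, 0.89908/1 → 0; chars 80.
Subsquare: 0.22163/0.0833333 → 2 → c, 0.89908/0.0416667 → 21 → v; chars cv.
Extended square: 0.05497/0.00833333 → 6, 0.02408/0.00416667 → 5; chars 65.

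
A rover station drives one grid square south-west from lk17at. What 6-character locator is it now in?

LK07xs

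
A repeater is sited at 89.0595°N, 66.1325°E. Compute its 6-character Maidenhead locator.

MR39bb

Offset from 180°W / 90°S: lon 246.1325°, lat 179.0595°.
Field (20°×10°, letters A–R): lon ⌊246.1325/20⌋ = 12 → M; lat ⌊179.0595/10⌋ = 17 → R.
Square (2°×1°, digits 0–9): lon ⌊6.1325/2⌋ = 3; lat ⌊9.0595/1⌋ = 9.
Subsquare (5′×2.5′, letters a–x): lon ⌊0.1325/0.0833333⌋ = 1 → b; lat ⌊0.0595/0.0416667⌋ = 1 → b.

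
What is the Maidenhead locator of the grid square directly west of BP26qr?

Longitude subsquare q = 16; −1 → 15 = p.
The latitude characters are unchanged.

BP26pr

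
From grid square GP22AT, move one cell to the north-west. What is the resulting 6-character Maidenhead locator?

Longitude subsquare a = 0; −1 → -1, wraps to 23 = x, carry into square.
Longitude square 2; −1 → 1.
Latitude subsquare t = 19; +1 → 20 = u.

GP12xu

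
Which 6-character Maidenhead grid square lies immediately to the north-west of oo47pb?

OO47oc

Longitude subsquare p = 15; −1 → 14 = o.
Latitude subsquare b = 1; +1 → 2 = c.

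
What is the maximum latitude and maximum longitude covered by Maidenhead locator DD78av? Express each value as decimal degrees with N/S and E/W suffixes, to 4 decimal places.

51.0833° S, 105.9167° W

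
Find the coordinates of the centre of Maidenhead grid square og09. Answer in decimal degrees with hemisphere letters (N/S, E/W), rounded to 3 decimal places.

Field O=14, G=6: +14·20° lon, +6·10° lat → SW at lon 100°, lat -30°.
Square 0, 9: +0·2° lon, +9·1° lat → SW at lon 100°, lat -21°.
Cell spans 2° lon × 1° lat. Centre is SW corner plus half of each.
latitude 20.500° S, longitude 101.000° E.

20.500° S, 101.000° E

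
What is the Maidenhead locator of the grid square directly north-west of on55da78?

ON55da69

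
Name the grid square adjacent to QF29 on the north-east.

QG30

Longitude square 2; +1 → 3.
Latitude square 9; +1 → 10, wraps to 0, carry into field.
Latitude field F = 5; +1 → 6 = G.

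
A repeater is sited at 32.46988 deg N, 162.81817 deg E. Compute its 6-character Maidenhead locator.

Add 180° to longitude and 90° to latitude: 342.8182, 122.4699.
Field: 342.8182/20 → 17 → R, 122.4699/10 → 12 → M; chars RM.
Square: 2.8182/2 → 1, 2.4699/1 → 2; chars 12.
Subsquare: 0.8182/0.0833333 → 9 → j, 0.4699/0.0416667 → 11 → l; chars jl.

RM12jl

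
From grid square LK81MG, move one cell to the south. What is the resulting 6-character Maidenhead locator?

Latitude subsquare g = 6; −1 → 5 = f.
The longitude characters are unchanged.

LK81mf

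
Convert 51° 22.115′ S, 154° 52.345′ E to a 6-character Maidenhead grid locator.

Shift to the Maidenhead origin (180°W, 90°S): lon 334.8724, lat 38.6314.
Field (20°×10°, letters A–R): lon ⌊334.8724/20⌋ = 16 → Q; lat ⌊38.6314/10⌋ = 3 → D.
Square (2°×1°, digits 0–9): lon ⌊14.8724/2⌋ = 7; lat ⌊8.6314/1⌋ = 8.
Subsquare (5′×2.5′, letters a–x): lon ⌊0.8724/0.0833333⌋ = 10 → k; lat ⌊0.6314/0.0416667⌋ = 15 → p.

QD78kp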